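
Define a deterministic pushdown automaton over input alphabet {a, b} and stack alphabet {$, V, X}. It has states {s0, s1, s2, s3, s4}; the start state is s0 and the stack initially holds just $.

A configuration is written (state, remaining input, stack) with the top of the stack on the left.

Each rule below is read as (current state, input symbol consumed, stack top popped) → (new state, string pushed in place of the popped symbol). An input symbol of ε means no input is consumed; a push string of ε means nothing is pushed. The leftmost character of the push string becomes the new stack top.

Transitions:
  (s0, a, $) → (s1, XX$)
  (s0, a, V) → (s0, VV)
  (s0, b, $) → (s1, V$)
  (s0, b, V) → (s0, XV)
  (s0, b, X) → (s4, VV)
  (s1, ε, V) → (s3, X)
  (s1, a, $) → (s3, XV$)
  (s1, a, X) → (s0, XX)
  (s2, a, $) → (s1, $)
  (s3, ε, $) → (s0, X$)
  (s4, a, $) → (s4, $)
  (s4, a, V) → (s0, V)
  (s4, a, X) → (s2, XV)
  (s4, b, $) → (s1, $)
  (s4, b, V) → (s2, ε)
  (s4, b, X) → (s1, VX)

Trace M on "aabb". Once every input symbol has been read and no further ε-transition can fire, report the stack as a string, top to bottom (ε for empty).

VXX$

(s0, aabb, $) ⊢ (s1, abb, XX$) ⊢ (s0, bb, XXX$) ⊢ (s4, b, VVXX$) ⊢ (s2, ε, VXX$)
All input consumed in state s2 with stack VXX$.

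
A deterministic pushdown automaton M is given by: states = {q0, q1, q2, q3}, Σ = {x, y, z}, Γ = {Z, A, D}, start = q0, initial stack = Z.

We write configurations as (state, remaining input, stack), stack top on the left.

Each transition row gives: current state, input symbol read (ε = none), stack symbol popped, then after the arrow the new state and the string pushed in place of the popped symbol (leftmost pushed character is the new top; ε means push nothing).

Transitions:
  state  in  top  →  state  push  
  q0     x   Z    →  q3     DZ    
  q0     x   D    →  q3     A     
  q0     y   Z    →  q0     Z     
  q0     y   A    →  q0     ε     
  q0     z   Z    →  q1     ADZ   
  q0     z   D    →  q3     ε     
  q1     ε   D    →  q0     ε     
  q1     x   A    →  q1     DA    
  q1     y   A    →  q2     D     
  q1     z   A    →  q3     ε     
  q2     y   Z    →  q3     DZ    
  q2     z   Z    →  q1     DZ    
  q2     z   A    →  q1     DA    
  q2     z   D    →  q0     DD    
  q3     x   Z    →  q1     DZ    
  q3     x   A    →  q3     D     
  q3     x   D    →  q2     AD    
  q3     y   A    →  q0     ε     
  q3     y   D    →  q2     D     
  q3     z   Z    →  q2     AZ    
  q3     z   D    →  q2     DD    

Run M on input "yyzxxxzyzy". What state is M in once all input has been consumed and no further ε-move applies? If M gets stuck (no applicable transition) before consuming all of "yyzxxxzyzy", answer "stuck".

(q0, yyzxxxzyzy, Z)
  read y, top Z: go to q0, push Z → (q0, yzxxxzyzy, Z)
  read y, top Z: go to q0, push Z → (q0, zxxxzyzy, Z)
  read z, top Z: go to q1, push ADZ → (q1, xxxzyzy, ADZ)
  read x, top A: go to q1, push DA → (q1, xxzyzy, DADZ)
  ε-move, top D: go to q0, push ε → (q0, xxzyzy, ADZ)
No transition for (q0, x, top A); M blocks with input xxzyzy remaining.

stuck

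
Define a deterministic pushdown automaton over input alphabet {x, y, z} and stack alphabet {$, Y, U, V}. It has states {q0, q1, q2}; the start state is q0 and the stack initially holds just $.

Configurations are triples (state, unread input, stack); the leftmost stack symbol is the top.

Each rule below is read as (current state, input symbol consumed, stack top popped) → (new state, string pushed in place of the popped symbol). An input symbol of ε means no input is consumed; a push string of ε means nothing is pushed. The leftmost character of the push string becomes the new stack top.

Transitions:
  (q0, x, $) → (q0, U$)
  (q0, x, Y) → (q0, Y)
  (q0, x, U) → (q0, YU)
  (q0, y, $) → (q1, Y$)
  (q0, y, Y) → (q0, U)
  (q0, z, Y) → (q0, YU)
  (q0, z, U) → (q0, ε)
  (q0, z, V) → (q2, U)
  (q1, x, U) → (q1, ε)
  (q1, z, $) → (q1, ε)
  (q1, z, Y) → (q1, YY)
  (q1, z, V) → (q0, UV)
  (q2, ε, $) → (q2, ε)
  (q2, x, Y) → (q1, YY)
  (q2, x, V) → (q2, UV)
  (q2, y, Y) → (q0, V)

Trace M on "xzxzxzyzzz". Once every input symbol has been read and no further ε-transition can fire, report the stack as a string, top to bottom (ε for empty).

YYYY$

(q0, xzxzxzyzzz, $)
  read x, top $: go to q0, push U$ → (q0, zxzxzyzzz, U$)
  read z, top U: go to q0, push ε → (q0, xzxzyzzz, $)
  read x, top $: go to q0, push U$ → (q0, zxzyzzz, U$)
  read z, top U: go to q0, push ε → (q0, xzyzzz, $)
  read x, top $: go to q0, push U$ → (q0, zyzzz, U$)
  read z, top U: go to q0, push ε → (q0, yzzz, $)
  read y, top $: go to q1, push Y$ → (q1, zzz, Y$)
  read z, top Y: go to q1, push YY → (q1, zz, YY$)
  read z, top Y: go to q1, push YY → (q1, z, YYY$)
  read z, top Y: go to q1, push YY → (q1, ε, YYYY$)
All input consumed in state q1 with stack YYYY$.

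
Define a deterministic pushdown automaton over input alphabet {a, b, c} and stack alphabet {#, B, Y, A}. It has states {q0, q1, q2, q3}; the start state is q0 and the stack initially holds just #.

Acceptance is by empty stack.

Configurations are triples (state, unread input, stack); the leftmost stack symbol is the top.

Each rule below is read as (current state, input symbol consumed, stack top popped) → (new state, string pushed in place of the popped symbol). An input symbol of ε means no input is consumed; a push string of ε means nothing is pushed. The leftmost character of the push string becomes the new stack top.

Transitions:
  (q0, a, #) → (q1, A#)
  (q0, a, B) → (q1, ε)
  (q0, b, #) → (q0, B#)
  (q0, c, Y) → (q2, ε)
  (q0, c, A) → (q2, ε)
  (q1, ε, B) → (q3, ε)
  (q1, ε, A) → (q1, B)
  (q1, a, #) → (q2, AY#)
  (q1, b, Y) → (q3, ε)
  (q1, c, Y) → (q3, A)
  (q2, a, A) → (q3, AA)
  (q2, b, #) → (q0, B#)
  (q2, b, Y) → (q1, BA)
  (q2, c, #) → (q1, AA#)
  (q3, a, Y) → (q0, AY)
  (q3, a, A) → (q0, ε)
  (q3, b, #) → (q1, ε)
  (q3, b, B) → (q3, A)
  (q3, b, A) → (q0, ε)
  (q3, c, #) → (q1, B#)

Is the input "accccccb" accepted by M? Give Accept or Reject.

(q0, accccccb, #)
  read a, top #: go to q1, push A# → (q1, ccccccb, A#)
  ε-move, top A: go to q1, push B → (q1, ccccccb, B#)
  ε-move, top B: go to q3, push ε → (q3, ccccccb, #)
  read c, top #: go to q1, push B# → (q1, cccccb, B#)
  ε-move, top B: go to q3, push ε → (q3, cccccb, #)
  read c, top #: go to q1, push B# → (q1, ccccb, B#)
  ε-move, top B: go to q3, push ε → (q3, ccccb, #)
  read c, top #: go to q1, push B# → (q1, cccb, B#)
  ε-move, top B: go to q3, push ε → (q3, cccb, #)
  read c, top #: go to q1, push B# → (q1, ccb, B#)
  ε-move, top B: go to q3, push ε → (q3, ccb, #)
  read c, top #: go to q1, push B# → (q1, cb, B#)
  ε-move, top B: go to q3, push ε → (q3, cb, #)
  read c, top #: go to q1, push B# → (q1, b, B#)
  ε-move, top B: go to q3, push ε → (q3, b, #)
  read b, top #: go to q1, push ε → (q1, ε, ε)
All input consumed and the stack is empty.

Accept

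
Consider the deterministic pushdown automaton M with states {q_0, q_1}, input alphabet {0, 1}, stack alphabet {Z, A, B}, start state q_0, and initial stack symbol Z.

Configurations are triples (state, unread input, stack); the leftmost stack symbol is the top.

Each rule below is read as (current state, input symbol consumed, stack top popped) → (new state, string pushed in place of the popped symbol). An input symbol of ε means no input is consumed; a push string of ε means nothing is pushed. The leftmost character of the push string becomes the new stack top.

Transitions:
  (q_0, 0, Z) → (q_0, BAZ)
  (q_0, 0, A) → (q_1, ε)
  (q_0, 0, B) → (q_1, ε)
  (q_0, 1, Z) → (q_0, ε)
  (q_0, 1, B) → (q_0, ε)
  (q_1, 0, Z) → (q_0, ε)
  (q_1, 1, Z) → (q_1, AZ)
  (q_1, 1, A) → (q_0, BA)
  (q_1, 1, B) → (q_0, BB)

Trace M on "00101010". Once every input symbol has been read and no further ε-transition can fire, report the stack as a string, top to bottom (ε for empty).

(q_0, 00101010, Z)
  read 0, top Z: go to q_0, push BAZ → (q_0, 0101010, BAZ)
  read 0, top B: go to q_1, push ε → (q_1, 101010, AZ)
  read 1, top A: go to q_0, push BA → (q_0, 01010, BAZ)
  read 0, top B: go to q_1, push ε → (q_1, 1010, AZ)
  read 1, top A: go to q_0, push BA → (q_0, 010, BAZ)
  read 0, top B: go to q_1, push ε → (q_1, 10, AZ)
  read 1, top A: go to q_0, push BA → (q_0, 0, BAZ)
  read 0, top B: go to q_1, push ε → (q_1, ε, AZ)
All input consumed in state q_1 with stack AZ.

AZ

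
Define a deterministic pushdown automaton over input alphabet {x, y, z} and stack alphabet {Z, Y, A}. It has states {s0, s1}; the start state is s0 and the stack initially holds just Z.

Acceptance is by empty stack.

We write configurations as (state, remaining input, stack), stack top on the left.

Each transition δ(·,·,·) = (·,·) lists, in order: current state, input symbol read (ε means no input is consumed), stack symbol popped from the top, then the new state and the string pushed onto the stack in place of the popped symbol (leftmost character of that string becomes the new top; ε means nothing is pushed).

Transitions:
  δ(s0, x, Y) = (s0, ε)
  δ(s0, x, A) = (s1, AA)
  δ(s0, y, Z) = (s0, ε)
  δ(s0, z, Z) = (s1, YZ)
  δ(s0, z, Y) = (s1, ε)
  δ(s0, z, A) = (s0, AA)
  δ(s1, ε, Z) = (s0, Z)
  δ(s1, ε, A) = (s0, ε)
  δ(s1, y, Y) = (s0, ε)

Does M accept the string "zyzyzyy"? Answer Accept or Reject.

(s0, zyzyzyy, Z)
  read z, top Z: go to s1, push YZ → (s1, yzyzyy, YZ)
  read y, top Y: go to s0, push ε → (s0, zyzyy, Z)
  read z, top Z: go to s1, push YZ → (s1, yzyy, YZ)
  read y, top Y: go to s0, push ε → (s0, zyy, Z)
  read z, top Z: go to s1, push YZ → (s1, yy, YZ)
  read y, top Y: go to s0, push ε → (s0, y, Z)
  read y, top Z: go to s0, push ε → (s0, ε, ε)
All input consumed and the stack is empty.

Accept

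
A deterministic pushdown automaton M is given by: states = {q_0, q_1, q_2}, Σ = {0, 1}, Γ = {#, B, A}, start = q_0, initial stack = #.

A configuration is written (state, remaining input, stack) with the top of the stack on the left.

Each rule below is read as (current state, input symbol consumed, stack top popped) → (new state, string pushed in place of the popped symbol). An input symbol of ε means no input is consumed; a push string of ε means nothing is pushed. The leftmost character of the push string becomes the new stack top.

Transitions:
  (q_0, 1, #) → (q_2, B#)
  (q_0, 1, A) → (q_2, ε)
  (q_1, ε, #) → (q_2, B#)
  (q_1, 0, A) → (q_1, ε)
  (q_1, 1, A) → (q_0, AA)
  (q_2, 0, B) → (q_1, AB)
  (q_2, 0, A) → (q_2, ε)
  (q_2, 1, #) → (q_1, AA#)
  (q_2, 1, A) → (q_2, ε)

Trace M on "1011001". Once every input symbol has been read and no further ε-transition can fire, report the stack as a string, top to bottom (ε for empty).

(q_0, 1011001, #)
  read 1, top #: go to q_2, push B# → (q_2, 011001, B#)
  read 0, top B: go to q_1, push AB → (q_1, 11001, AB#)
  read 1, top A: go to q_0, push AA → (q_0, 1001, AAB#)
  read 1, top A: go to q_2, push ε → (q_2, 001, AB#)
  read 0, top A: go to q_2, push ε → (q_2, 01, B#)
  read 0, top B: go to q_1, push AB → (q_1, 1, AB#)
  read 1, top A: go to q_0, push AA → (q_0, ε, AAB#)
All input consumed in state q_0 with stack AAB#.

AAB#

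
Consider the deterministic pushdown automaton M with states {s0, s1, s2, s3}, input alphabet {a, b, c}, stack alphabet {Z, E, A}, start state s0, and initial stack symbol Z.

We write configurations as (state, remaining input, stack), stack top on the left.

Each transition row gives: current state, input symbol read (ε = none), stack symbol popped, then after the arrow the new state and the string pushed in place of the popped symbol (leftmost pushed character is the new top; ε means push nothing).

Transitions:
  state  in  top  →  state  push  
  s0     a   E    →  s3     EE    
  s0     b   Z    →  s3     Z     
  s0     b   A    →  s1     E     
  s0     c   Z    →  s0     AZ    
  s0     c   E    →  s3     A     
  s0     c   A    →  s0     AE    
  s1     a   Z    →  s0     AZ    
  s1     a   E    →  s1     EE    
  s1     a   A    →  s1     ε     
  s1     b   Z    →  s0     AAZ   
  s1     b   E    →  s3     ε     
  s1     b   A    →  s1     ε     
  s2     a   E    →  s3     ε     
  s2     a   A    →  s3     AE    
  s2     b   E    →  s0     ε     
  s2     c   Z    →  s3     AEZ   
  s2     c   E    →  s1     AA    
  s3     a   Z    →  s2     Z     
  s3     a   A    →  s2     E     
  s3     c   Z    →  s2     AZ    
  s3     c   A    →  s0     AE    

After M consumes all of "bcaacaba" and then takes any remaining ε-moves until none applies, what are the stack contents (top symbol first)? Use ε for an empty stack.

EEZ

(s0, bcaacaba, Z) ⊢ (s3, caacaba, Z) ⊢ (s2, aacaba, AZ) ⊢ (s3, acaba, AEZ) ⊢ (s2, caba, EEZ) ⊢ (s1, aba, AAEZ) ⊢ (s1, ba, AEZ) ⊢ (s1, a, EZ) ⊢ (s1, ε, EEZ)
All input consumed in state s1 with stack EEZ.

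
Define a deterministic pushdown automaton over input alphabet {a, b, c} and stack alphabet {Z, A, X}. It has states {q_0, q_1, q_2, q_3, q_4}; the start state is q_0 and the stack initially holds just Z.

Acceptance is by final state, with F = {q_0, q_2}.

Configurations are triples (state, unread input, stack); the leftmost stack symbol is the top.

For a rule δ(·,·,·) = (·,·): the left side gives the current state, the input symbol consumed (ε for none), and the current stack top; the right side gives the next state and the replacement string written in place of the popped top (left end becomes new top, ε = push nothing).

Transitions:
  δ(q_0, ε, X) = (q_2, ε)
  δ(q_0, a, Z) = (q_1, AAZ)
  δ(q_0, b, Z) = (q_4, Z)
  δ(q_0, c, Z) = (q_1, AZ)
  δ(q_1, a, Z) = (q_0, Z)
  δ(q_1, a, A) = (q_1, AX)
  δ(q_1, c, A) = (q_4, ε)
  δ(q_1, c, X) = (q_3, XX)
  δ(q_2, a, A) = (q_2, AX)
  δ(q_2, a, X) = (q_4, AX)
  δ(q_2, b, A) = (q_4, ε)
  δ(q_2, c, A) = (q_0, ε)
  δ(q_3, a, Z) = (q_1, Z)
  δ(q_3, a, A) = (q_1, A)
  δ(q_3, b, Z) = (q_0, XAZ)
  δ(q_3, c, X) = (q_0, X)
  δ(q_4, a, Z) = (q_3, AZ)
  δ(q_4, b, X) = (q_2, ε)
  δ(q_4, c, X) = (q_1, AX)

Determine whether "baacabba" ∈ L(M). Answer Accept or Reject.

Reject

(q_0, baacabba, Z)
  read b, top Z: go to q_4, push Z → (q_4, aacabba, Z)
  read a, top Z: go to q_3, push AZ → (q_3, acabba, AZ)
  read a, top A: go to q_1, push A → (q_1, cabba, AZ)
  read c, top A: go to q_4, push ε → (q_4, abba, Z)
  read a, top Z: go to q_3, push AZ → (q_3, bba, AZ)
No transition applies at (q_3, bba, AZ); input not fully consumed.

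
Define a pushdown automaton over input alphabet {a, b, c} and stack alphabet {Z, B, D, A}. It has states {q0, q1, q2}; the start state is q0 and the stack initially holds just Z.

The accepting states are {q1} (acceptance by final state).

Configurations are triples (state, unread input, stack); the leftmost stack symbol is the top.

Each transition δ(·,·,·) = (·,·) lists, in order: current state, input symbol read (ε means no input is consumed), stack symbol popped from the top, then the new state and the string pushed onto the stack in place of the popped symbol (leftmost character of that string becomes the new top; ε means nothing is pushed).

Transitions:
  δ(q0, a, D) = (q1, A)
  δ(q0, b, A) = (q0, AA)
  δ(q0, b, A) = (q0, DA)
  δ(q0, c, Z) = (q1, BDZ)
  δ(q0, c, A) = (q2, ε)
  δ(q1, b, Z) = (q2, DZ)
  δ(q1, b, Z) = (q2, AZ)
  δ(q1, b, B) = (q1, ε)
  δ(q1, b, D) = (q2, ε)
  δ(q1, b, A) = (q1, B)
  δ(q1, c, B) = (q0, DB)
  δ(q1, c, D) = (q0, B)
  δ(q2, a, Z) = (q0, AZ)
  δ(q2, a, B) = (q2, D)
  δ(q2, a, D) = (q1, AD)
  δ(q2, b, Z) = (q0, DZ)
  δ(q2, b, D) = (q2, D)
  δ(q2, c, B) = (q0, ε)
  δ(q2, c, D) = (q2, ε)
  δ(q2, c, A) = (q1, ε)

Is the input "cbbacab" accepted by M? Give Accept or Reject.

Reject

No computation consumes all input and reaches a final state.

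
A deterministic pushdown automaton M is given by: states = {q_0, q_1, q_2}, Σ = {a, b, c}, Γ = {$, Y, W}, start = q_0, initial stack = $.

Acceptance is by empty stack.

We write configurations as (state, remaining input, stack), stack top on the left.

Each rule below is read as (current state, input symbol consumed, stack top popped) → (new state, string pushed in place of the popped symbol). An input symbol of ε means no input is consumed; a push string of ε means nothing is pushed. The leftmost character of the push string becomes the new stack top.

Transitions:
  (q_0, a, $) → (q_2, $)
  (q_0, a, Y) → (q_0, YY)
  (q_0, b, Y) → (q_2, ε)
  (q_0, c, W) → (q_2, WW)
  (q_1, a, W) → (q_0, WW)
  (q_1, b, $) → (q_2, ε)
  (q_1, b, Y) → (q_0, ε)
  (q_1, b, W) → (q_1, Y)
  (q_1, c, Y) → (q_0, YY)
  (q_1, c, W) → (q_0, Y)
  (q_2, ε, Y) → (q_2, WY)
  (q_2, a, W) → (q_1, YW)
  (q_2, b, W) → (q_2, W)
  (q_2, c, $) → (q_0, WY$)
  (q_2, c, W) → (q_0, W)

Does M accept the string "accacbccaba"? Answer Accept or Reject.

(q_0, accacbccaba, $) ⊢ (q_2, ccacbccaba, $) ⊢ (q_0, cacbccaba, WY$) ⊢ (q_2, acbccaba, WWY$) ⊢ (q_1, cbccaba, YWWY$) ⊢ (q_0, bccaba, YYWWY$) ⊢ (q_2, ccaba, YWWY$) ⊢ (q_2, ccaba, WYWWY$) ⊢ (q_0, caba, WYWWY$) ⊢ (q_2, aba, WWYWWY$) ⊢ (q_1, ba, YWWYWWY$) ⊢ (q_0, a, WWYWWY$)
No transition applies at (q_0, a, WWYWWY$); input not fully consumed.

Reject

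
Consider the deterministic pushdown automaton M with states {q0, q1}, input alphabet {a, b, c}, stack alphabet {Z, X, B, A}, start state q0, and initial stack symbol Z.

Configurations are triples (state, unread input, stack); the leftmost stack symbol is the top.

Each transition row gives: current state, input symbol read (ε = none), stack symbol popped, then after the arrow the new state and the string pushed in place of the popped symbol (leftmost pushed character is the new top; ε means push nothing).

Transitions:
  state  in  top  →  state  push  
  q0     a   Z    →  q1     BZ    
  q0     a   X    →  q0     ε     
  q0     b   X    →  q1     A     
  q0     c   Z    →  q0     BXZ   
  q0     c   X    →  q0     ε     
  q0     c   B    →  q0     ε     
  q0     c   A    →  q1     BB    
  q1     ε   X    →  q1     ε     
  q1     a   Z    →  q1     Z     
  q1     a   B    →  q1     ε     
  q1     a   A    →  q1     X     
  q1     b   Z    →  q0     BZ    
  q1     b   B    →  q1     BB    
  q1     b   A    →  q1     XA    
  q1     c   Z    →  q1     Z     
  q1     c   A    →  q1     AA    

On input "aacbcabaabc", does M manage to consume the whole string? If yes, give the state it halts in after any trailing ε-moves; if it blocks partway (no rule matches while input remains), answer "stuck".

(q0, aacbcabaabc, Z) ⊢ (q1, acbcabaabc, BZ) ⊢ (q1, cbcabaabc, Z) ⊢ (q1, bcabaabc, Z) ⊢ (q0, cabaabc, BZ) ⊢ (q0, abaabc, Z) ⊢ (q1, baabc, BZ) ⊢ (q1, aabc, BBZ) ⊢ (q1, abc, BZ) ⊢ (q1, bc, Z) ⊢ (q0, c, BZ) ⊢ (q0, ε, Z)
All input consumed; M is in state q0.

q0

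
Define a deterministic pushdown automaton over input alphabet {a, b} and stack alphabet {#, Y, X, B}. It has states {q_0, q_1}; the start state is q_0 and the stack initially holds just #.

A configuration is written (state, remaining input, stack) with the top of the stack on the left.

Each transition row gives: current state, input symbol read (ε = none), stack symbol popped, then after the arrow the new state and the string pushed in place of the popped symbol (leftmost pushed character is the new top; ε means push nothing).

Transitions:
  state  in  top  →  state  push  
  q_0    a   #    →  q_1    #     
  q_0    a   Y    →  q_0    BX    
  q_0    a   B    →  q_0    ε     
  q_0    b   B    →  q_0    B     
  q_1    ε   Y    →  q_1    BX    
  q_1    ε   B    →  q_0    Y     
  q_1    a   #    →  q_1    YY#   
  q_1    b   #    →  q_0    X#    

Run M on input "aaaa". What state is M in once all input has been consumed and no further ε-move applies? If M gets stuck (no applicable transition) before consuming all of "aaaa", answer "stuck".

q_0

(q_0, aaaa, #)
  read a, top #: go to q_1, push # → (q_1, aaa, #)
  read a, top #: go to q_1, push YY# → (q_1, aa, YY#)
  ε-move, top Y: go to q_1, push BX → (q_1, aa, BXY#)
  ε-move, top B: go to q_0, push Y → (q_0, aa, YXY#)
  read a, top Y: go to q_0, push BX → (q_0, a, BXXY#)
  read a, top B: go to q_0, push ε → (q_0, ε, XXY#)
All input consumed; M is in state q_0.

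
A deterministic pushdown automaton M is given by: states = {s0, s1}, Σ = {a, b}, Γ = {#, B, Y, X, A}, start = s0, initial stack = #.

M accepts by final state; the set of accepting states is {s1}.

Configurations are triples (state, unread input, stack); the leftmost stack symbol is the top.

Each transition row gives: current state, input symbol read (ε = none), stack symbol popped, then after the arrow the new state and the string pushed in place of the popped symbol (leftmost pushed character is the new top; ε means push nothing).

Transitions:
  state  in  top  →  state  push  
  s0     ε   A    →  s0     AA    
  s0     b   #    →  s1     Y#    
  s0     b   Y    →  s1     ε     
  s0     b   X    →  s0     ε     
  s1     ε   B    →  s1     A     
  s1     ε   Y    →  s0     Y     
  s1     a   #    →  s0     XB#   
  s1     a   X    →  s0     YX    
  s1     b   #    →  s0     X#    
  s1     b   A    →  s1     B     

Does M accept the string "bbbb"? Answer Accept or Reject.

(s0, bbbb, #)
  read b, top #: go to s1, push Y# → (s1, bbb, Y#)
  ε-move, top Y: go to s0, push Y → (s0, bbb, Y#)
  read b, top Y: go to s1, push ε → (s1, bb, #)
  read b, top #: go to s0, push X# → (s0, b, X#)
  read b, top X: go to s0, push ε → (s0, ε, #)
All input consumed; state s0 ∉ F and no further ε-move applies.

Reject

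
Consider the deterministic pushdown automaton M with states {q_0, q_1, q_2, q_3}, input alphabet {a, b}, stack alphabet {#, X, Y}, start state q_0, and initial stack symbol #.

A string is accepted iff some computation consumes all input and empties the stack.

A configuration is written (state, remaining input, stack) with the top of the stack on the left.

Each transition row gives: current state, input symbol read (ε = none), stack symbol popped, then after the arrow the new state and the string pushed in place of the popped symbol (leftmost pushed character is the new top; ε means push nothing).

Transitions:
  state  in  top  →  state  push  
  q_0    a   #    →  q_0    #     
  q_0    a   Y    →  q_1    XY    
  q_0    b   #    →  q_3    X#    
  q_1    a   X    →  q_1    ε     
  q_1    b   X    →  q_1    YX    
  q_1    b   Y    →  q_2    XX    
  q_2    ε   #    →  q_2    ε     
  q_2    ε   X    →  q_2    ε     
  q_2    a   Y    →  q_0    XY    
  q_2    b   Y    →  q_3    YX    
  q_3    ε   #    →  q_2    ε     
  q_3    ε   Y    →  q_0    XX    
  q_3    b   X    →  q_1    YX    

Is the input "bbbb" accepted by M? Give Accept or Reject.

(q_0, bbbb, #)
  read b, top #: go to q_3, push X# → (q_3, bbb, X#)
  read b, top X: go to q_1, push YX → (q_1, bb, YX#)
  read b, top Y: go to q_2, push XX → (q_2, b, XXX#)
  ε-move, top X: go to q_2, push ε → (q_2, b, XX#)
  ε-move, top X: go to q_2, push ε → (q_2, b, X#)
  ε-move, top X: go to q_2, push ε → (q_2, b, #)
  ε-move, top #: go to q_2, push ε → (q_2, b, ε)
No transition applies at (q_2, b, ε); input not fully consumed.

Reject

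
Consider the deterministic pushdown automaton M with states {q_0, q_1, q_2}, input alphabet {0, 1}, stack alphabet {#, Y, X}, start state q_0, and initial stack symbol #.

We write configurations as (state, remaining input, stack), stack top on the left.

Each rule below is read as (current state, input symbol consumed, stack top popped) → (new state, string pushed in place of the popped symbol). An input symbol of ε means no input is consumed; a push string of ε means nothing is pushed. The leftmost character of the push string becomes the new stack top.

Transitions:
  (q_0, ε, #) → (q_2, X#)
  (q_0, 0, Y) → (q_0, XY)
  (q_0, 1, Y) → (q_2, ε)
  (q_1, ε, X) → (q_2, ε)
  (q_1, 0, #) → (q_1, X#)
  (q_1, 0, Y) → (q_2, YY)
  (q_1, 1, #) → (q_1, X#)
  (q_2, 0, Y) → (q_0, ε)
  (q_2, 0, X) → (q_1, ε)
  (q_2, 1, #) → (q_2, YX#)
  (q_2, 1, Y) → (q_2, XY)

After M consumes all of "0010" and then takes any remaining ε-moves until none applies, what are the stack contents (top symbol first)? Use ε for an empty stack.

(q_0, 0010, #)
  ε-move, top #: go to q_2, push X# → (q_2, 0010, X#)
  read 0, top X: go to q_1, push ε → (q_1, 010, #)
  read 0, top #: go to q_1, push X# → (q_1, 10, X#)
  ε-move, top X: go to q_2, push ε → (q_2, 10, #)
  read 1, top #: go to q_2, push YX# → (q_2, 0, YX#)
  read 0, top Y: go to q_0, push ε → (q_0, ε, X#)
All input consumed in state q_0 with stack X#.

X#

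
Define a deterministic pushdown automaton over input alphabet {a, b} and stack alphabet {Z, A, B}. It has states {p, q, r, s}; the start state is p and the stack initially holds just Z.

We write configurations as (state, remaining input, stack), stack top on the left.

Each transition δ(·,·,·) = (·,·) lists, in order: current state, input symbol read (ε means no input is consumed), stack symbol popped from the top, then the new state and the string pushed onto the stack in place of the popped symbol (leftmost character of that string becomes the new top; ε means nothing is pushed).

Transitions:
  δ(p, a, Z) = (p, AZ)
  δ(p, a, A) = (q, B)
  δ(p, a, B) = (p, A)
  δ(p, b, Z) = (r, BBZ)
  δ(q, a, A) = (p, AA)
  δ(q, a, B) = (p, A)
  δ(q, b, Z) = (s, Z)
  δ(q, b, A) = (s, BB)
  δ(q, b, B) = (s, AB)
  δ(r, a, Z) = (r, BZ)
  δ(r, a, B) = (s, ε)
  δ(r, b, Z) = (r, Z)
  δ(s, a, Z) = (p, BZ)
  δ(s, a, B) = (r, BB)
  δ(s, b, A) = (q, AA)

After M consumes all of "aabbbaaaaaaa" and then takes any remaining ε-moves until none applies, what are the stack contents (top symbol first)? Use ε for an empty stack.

BBBABZ

(p, aabbbaaaaaaa, Z)
  read a, top Z: go to p, push AZ → (p, abbbaaaaaaa, AZ)
  read a, top A: go to q, push B → (q, bbbaaaaaaa, BZ)
  read b, top B: go to s, push AB → (s, bbaaaaaaa, ABZ)
  read b, top A: go to q, push AA → (q, baaaaaaa, AABZ)
  read b, top A: go to s, push BB → (s, aaaaaaa, BBABZ)
  read a, top B: go to r, push BB → (r, aaaaaa, BBBABZ)
  read a, top B: go to s, push ε → (s, aaaaa, BBABZ)
  read a, top B: go to r, push BB → (r, aaaa, BBBABZ)
  read a, top B: go to s, push ε → (s, aaa, BBABZ)
  read a, top B: go to r, push BB → (r, aa, BBBABZ)
  read a, top B: go to s, push ε → (s, a, BBABZ)
  read a, top B: go to r, push BB → (r, ε, BBBABZ)
All input consumed in state r with stack BBBABZ.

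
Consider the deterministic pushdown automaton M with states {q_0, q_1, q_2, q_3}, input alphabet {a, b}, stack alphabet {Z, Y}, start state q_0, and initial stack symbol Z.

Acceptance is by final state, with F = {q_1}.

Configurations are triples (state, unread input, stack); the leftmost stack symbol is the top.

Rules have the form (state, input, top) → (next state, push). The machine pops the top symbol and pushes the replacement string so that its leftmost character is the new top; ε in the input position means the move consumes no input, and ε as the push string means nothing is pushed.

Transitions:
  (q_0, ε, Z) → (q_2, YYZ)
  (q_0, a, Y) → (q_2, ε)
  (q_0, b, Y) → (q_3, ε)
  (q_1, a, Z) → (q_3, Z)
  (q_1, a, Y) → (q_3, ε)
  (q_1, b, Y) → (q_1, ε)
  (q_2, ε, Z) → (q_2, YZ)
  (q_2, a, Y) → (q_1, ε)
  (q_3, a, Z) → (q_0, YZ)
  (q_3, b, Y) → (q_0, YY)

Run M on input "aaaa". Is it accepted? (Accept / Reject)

(q_0, aaaa, Z)
  ε-move, top Z: go to q_2, push YYZ → (q_2, aaaa, YYZ)
  read a, top Y: go to q_1, push ε → (q_1, aaa, YZ)
  read a, top Y: go to q_3, push ε → (q_3, aa, Z)
  read a, top Z: go to q_0, push YZ → (q_0, a, YZ)
  read a, top Y: go to q_2, push ε → (q_2, ε, Z)
  ε-move, top Z: go to q_2, push YZ → (q_2, ε, YZ)
All input consumed; state q_2 ∉ F and no further ε-move applies.

Reject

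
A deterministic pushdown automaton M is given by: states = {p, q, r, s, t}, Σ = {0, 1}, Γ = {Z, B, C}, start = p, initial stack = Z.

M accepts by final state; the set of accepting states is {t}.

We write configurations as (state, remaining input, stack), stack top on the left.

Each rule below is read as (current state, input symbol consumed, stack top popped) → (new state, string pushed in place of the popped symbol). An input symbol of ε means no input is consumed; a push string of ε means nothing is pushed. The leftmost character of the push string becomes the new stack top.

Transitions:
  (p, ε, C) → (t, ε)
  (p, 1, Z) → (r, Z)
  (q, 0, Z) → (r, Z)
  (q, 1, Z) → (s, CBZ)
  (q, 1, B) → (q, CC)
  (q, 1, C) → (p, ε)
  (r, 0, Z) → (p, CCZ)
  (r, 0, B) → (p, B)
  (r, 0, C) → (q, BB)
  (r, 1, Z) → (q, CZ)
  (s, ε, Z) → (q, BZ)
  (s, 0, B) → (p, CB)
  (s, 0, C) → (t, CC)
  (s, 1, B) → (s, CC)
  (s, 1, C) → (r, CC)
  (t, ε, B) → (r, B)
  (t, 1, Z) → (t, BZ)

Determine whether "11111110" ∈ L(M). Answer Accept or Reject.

Accept

(p, 11111110, Z)
  read 1, top Z: go to r, push Z → (r, 1111110, Z)
  read 1, top Z: go to q, push CZ → (q, 111110, CZ)
  read 1, top C: go to p, push ε → (p, 11110, Z)
  read 1, top Z: go to r, push Z → (r, 1110, Z)
  read 1, top Z: go to q, push CZ → (q, 110, CZ)
  read 1, top C: go to p, push ε → (p, 10, Z)
  read 1, top Z: go to r, push Z → (r, 0, Z)
  read 0, top Z: go to p, push CCZ → (p, ε, CCZ)
  ε-move, top C: go to t, push ε → (t, ε, CZ)
All input consumed; state t ∈ F.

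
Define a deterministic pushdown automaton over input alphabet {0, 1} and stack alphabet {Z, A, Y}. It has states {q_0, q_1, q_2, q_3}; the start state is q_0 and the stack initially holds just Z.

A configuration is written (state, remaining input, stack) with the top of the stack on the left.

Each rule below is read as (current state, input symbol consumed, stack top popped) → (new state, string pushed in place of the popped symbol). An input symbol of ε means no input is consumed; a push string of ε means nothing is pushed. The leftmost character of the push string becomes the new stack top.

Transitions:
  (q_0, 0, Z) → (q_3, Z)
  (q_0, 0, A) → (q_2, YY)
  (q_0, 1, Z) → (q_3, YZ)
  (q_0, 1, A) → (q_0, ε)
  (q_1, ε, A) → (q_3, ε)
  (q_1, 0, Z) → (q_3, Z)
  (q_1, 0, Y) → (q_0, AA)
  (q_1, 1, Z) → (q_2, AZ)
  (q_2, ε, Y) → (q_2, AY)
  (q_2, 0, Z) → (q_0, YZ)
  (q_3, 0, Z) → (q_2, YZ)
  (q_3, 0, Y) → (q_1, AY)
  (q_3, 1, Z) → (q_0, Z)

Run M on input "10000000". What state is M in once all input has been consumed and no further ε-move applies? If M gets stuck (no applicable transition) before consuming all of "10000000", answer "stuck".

(q_0, 10000000, Z)
  read 1, top Z: go to q_3, push YZ → (q_3, 0000000, YZ)
  read 0, top Y: go to q_1, push AY → (q_1, 000000, AYZ)
  ε-move, top A: go to q_3, push ε → (q_3, 000000, YZ)
  read 0, top Y: go to q_1, push AY → (q_1, 00000, AYZ)
  ε-move, top A: go to q_3, push ε → (q_3, 00000, YZ)
  read 0, top Y: go to q_1, push AY → (q_1, 0000, AYZ)
  ε-move, top A: go to q_3, push ε → (q_3, 0000, YZ)
  read 0, top Y: go to q_1, push AY → (q_1, 000, AYZ)
  ε-move, top A: go to q_3, push ε → (q_3, 000, YZ)
  read 0, top Y: go to q_1, push AY → (q_1, 00, AYZ)
  ε-move, top A: go to q_3, push ε → (q_3, 00, YZ)
  read 0, top Y: go to q_1, push AY → (q_1, 0, AYZ)
  ε-move, top A: go to q_3, push ε → (q_3, 0, YZ)
  read 0, top Y: go to q_1, push AY → (q_1, ε, AYZ)
  ε-move, top A: go to q_3, push ε → (q_3, ε, YZ)
All input consumed; M is in state q_3.

q_3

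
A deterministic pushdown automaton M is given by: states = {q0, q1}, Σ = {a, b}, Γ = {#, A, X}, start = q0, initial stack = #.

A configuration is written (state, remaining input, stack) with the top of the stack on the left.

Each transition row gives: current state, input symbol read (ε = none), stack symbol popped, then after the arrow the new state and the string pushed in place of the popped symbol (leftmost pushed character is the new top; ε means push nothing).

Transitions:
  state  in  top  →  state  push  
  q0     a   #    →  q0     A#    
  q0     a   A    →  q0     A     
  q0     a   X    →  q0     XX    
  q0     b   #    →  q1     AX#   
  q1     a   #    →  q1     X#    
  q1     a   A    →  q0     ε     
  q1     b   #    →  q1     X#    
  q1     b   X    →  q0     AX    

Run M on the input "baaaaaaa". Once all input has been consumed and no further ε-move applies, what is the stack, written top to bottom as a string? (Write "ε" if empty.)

XXXXXXX#

(q0, baaaaaaa, #)
  read b, top #: go to q1, push AX# → (q1, aaaaaaa, AX#)
  read a, top A: go to q0, push ε → (q0, aaaaaa, X#)
  read a, top X: go to q0, push XX → (q0, aaaaa, XX#)
  read a, top X: go to q0, push XX → (q0, aaaa, XXX#)
  read a, top X: go to q0, push XX → (q0, aaa, XXXX#)
  read a, top X: go to q0, push XX → (q0, aa, XXXXX#)
  read a, top X: go to q0, push XX → (q0, a, XXXXXX#)
  read a, top X: go to q0, push XX → (q0, ε, XXXXXXX#)
All input consumed in state q0 with stack XXXXXXX#.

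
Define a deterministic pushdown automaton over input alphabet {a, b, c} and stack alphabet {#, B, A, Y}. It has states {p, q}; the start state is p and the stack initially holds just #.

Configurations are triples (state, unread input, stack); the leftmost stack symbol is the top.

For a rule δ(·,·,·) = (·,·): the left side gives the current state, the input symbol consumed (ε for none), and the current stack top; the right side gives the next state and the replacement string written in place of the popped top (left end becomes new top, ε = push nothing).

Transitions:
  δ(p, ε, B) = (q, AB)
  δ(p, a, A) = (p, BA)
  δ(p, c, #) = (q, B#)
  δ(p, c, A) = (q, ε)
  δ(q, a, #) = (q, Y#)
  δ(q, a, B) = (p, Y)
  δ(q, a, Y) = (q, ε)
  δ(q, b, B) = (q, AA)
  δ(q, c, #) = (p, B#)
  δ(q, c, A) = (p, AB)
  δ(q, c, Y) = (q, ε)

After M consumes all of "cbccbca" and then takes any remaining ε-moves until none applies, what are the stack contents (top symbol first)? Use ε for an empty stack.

(p, cbccbca, #)
  read c, top #: go to q, push B# → (q, bccbca, B#)
  read b, top B: go to q, push AA → (q, ccbca, AA#)
  read c, top A: go to p, push AB → (p, cbca, ABA#)
  read c, top A: go to q, push ε → (q, bca, BA#)
  read b, top B: go to q, push AA → (q, ca, AAA#)
  read c, top A: go to p, push AB → (p, a, ABAA#)
  read a, top A: go to p, push BA → (p, ε, BABAA#)
  ε-move, top B: go to q, push AB → (q, ε, ABABAA#)
All input consumed in state q with stack ABABAA#.

ABABAA#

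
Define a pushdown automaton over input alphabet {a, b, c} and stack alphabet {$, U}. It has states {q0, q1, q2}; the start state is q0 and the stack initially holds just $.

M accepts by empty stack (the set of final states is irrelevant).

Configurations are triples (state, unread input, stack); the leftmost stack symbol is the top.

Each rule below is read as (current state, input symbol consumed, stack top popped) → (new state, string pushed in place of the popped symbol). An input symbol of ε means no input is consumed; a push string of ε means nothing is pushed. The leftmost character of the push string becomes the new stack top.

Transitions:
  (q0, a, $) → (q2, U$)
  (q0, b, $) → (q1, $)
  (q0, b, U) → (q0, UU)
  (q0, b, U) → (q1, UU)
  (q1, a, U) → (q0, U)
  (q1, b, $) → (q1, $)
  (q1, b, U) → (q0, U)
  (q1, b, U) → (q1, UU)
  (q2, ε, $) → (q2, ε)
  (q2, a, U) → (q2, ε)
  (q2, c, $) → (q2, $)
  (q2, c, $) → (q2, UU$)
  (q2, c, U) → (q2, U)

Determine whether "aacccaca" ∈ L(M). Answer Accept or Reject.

Accept

One accepting computation: (q0, aacccaca, $) ⊢ (q2, acccaca, U$) ⊢ (q2, cccaca, $) ⊢ (q2, ccaca, $) ⊢ (q2, caca, $) ⊢ (q2, aca, UU$) ⊢ (q2, ca, U$) ⊢ (q2, a, U$) ⊢ (q2, ε, $) ⊢ (q2, ε, ε)
All input consumed and the stack is empty.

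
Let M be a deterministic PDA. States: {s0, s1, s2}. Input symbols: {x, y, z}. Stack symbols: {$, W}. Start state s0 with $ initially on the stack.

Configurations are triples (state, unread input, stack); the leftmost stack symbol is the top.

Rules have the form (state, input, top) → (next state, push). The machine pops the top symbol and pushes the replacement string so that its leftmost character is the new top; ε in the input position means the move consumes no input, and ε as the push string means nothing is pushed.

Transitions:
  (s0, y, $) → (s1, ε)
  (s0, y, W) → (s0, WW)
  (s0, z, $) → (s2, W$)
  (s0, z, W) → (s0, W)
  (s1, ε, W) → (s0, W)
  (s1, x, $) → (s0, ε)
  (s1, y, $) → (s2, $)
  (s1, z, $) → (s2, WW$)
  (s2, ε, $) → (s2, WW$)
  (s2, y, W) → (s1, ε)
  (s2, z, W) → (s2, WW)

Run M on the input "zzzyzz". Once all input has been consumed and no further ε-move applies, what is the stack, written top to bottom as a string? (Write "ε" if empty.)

WW$

(s0, zzzyzz, $) ⊢ (s2, zzyzz, W$) ⊢ (s2, zyzz, WW$) ⊢ (s2, yzz, WWW$) ⊢ (s1, zz, WW$) ⊢ (s0, zz, WW$) ⊢ (s0, z, WW$) ⊢ (s0, ε, WW$)
All input consumed in state s0 with stack WW$.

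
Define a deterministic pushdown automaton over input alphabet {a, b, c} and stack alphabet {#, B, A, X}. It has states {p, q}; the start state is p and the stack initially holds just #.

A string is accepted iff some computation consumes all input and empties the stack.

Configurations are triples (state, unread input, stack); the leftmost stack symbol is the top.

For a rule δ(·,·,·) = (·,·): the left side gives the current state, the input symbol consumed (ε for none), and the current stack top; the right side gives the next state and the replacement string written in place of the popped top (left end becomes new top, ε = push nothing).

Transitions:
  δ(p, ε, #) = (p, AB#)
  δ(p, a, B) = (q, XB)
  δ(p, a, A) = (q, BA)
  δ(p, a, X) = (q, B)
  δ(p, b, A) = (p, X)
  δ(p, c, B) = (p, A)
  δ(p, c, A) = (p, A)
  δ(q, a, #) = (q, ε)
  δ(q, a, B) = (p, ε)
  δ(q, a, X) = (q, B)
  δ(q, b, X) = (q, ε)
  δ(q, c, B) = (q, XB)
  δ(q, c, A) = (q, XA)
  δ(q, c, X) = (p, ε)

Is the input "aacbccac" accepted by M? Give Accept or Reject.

(p, aacbccac, #)
  ε-move, top #: go to p, push AB# → (p, aacbccac, AB#)
  read a, top A: go to q, push BA → (q, acbccac, BAB#)
  read a, top B: go to p, push ε → (p, cbccac, AB#)
  read c, top A: go to p, push A → (p, bccac, AB#)
  read b, top A: go to p, push X → (p, ccac, XB#)
No transition applies at (p, ccac, XB#); input not fully consumed.

Reject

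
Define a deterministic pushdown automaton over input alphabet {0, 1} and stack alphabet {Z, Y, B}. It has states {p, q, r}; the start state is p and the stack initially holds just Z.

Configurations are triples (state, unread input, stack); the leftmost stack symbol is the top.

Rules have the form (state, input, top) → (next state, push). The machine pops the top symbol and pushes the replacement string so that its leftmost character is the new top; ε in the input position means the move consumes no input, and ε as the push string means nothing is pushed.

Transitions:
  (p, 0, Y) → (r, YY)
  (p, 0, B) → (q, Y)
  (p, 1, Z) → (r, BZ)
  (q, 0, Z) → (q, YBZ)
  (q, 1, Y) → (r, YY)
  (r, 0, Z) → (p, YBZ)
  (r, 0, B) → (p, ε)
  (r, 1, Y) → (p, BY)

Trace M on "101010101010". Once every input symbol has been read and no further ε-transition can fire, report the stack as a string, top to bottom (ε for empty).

Z

(p, 101010101010, Z)
  read 1, top Z: go to r, push BZ → (r, 01010101010, BZ)
  read 0, top B: go to p, push ε → (p, 1010101010, Z)
  read 1, top Z: go to r, push BZ → (r, 010101010, BZ)
  read 0, top B: go to p, push ε → (p, 10101010, Z)
  read 1, top Z: go to r, push BZ → (r, 0101010, BZ)
  read 0, top B: go to p, push ε → (p, 101010, Z)
  read 1, top Z: go to r, push BZ → (r, 01010, BZ)
  read 0, top B: go to p, push ε → (p, 1010, Z)
  read 1, top Z: go to r, push BZ → (r, 010, BZ)
  read 0, top B: go to p, push ε → (p, 10, Z)
  read 1, top Z: go to r, push BZ → (r, 0, BZ)
  read 0, top B: go to p, push ε → (p, ε, Z)
All input consumed in state p with stack Z.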